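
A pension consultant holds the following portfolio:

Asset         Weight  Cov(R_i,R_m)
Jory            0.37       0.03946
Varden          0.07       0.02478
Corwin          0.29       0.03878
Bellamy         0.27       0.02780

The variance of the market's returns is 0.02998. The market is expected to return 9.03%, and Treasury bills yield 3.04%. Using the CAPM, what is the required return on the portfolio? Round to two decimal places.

10.05%

β_Jory = 0.03946 / 0.02998 = 1.3162
β_Varden = 0.02478 / 0.02998 = 0.8266
β_Corwin = 0.03878 / 0.02998 = 1.2935
β_Bellamy = 0.02780 / 0.02998 = 0.9273
β_P = Σ w_i β_i = 0.37×1.3162 + 0.07×0.8266 + 0.29×1.2935 + 0.27×0.9273 = 1.1703
MRP = 9.03% − 3.04% = 5.99%
E(R_P) = R_f + β_P × MRP = 3.04% + 1.1703 × 5.99% = 10.05%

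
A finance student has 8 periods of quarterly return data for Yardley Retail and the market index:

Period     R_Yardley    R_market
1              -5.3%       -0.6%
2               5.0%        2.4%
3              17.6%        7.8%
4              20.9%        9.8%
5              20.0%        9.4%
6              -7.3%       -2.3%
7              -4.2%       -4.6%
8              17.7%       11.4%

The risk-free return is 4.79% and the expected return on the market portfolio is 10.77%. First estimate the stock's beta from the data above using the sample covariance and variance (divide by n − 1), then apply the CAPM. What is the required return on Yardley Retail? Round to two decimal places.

16.23%

Mean R_i = (-5.3 + 5.0 + 17.6 + 20.9 + 20.0 − 7.3 − 4.2 + 17.7) / 8 = 8.0500%
Mean R_m = (-0.6 + 2.4 + 7.8 + 9.8 + 9.4 − 2.3 − 4.6 + 11.4) / 8 = 4.1625%
Σ(R_i − R̄_i)(R_m − R̄_m) = 515.1050  ⇒  Cov = 515.1050 / 7 = 73.5864
Σ(R_m − R̄_m)² = 269.1588  ⇒  Var(R_m) = 269.1588 / 7 = 38.4513
β = Cov / Var(R_m) = 73.5864 / 38.4513 = 1.9138
MRP = 10.77% − 4.79% = 5.98%
E(R) = R_f + β × MRP = 4.79% + 1.9138 × 5.98% = 16.23%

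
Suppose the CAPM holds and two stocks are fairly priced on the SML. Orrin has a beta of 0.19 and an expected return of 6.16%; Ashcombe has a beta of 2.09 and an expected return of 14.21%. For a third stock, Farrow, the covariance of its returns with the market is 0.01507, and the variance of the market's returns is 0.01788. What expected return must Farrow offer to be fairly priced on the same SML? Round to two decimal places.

8.93%

MRP = (14.21% − 6.16%) / (2.09 − 0.19) = 4.2368%
R_f = 6.16% − 0.19 × 4.2368% = 5.3550%
β_Farrow = Cov / Var(R_m) = 0.01507 / 0.01788 = 0.8428
E(R_Farrow) = R_f + β × MRP = 5.3550% + 0.8428 × 4.2368% = 8.93%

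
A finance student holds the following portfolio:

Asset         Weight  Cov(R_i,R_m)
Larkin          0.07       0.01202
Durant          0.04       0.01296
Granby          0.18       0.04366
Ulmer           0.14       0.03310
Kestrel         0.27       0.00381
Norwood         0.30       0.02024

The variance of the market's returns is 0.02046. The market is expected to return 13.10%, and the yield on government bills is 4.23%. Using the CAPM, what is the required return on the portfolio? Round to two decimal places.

13.31%

β_Larkin = 0.01202 / 0.02046 = 0.5875
β_Durant = 0.01296 / 0.02046 = 0.6334
β_Granby = 0.04366 / 0.02046 = 2.1339
β_Ulmer = 0.03310 / 0.02046 = 1.6178
β_Kestrel = 0.00381 / 0.02046 = 0.1862
β_Norwood = 0.02024 / 0.02046 = 0.9892
β_P = Σ w_i β_i = 0.07×0.5875 + 0.04×0.6334 + 0.18×2.1339 + 0.14×1.6178 + 0.27×0.1862 + 0.30×0.9892 = 1.0241
MRP = 13.10% − 4.23% = 8.87%
E(R_P) = R_f + β_P × MRP = 4.23% + 1.0241 × 8.87% = 13.31%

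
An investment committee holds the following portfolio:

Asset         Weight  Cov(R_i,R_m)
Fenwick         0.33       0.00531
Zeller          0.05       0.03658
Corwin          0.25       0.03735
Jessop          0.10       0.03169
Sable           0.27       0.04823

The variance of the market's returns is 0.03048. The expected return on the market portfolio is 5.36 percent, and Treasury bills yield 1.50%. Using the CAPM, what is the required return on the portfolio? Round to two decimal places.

5.19%

β_Fenwick = 0.00531 / 0.03048 = 0.1742
β_Zeller = 0.03658 / 0.03048 = 1.2001
β_Corwin = 0.03735 / 0.03048 = 1.2254
β_Jessop = 0.03169 / 0.03048 = 1.0397
β_Sable = 0.04823 / 0.03048 = 1.5823
β_P = Σ w_i β_i = 0.33×0.1742 + 0.05×1.2001 + 0.25×1.2254 + 0.10×1.0397 + 0.27×1.5823 = 0.9550
MRP = 5.36% − 1.50% = 3.86%
E(R_P) = R_f + β_P × MRP = 1.50% + 0.9550 × 3.86% = 5.19%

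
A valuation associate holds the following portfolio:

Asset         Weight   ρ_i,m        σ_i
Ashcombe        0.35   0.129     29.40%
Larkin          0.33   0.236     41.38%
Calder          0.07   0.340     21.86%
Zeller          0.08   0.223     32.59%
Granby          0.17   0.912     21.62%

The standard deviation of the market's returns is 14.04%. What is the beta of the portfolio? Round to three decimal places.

0.641

β_Ashcombe = 0.129 × 29.40% / 14.04% = 0.2701
β_Larkin = 0.236 × 41.38% / 14.04% = 0.6956
β_Calder = 0.340 × 21.86% / 14.04% = 0.5294
β_Zeller = 0.223 × 32.59% / 14.04% = 0.5176
β_Granby = 0.912 × 21.62% / 14.04% = 1.4044
β_P = Σ w_i β_i = 0.35×0.2701 + 0.33×0.6956 + 0.07×0.5294 + 0.08×0.5176 + 0.17×1.4044 = 0.6413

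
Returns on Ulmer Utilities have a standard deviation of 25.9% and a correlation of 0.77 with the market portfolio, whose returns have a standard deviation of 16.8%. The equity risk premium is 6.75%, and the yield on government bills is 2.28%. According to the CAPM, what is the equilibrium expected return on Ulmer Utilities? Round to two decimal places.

β = ρ × σ_i / σ_m = 0.77 × 25.9% / 16.8% = 1.1871
E(R) = 2.28% + 1.1871 × 6.75% = 10.29%

10.29%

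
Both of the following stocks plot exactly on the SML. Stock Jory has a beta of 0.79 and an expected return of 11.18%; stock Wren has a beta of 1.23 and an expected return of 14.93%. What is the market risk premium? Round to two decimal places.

Both satisfy E(R) = R_f + β·MRP, so the slope of the SML is
MRP = (14.93% − 11.18%) / (1.23 − 0.79) = 3.75% / 0.44 = 8.5227%

8.52%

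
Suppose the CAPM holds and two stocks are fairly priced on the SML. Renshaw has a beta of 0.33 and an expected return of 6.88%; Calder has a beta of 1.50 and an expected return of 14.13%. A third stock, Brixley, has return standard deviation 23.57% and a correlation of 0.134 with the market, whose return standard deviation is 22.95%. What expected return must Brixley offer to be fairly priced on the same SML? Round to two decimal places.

MRP = (14.13% − 6.88%) / (1.50 − 0.33) = 6.1966%
R_f = 6.88% − 0.33 × 6.1966% = 4.8351%
β_Brixley = ρ·σ_i/σ_m = 0.134 × 23.57 / 22.95 = 0.1376
E(R_Brixley) = R_f + β × MRP = 4.8351% + 0.1376 × 6.1966% = 5.69%

5.69%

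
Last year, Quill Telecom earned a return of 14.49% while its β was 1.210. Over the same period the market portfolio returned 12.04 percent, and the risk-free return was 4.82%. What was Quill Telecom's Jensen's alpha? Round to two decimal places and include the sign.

+0.93%

Market excess return = 12.04% − 4.82% = 7.22%
CAPM benchmark = R_f + β(R_m − R_f) = 4.82% + 1.210 × 7.22% = 13.55620%
α = actual − benchmark = 14.49% − 13.55620% = +0.93%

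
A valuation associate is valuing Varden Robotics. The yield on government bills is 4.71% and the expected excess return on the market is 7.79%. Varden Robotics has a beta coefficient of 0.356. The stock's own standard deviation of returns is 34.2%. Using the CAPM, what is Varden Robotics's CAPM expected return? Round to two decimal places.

E(R) = R_f + β × MRP = 4.71% + 0.356 × 7.79% = 7.48%

7.48%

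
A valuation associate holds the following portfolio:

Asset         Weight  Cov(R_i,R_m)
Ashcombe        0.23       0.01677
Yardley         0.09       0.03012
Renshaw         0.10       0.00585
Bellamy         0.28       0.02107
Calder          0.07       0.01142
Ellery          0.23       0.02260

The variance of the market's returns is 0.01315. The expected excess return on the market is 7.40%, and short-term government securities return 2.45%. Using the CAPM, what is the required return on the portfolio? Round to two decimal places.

13.17%

β_Ashcombe = 0.01677 / 0.01315 = 1.2753
β_Yardley = 0.03012 / 0.01315 = 2.2905
β_Renshaw = 0.00585 / 0.01315 = 0.4449
β_Bellamy = 0.02107 / 0.01315 = 1.6023
β_Calder = 0.01142 / 0.01315 = 0.8684
β_Ellery = 0.02260 / 0.01315 = 1.7186
β_P = Σ w_i β_i = 0.23×1.2753 + 0.09×2.2905 + 0.10×0.4449 + 0.28×1.6023 + 0.07×0.8684 + 0.23×1.7186 = 1.4487
E(R_P) = R_f + β_P × MRP = 2.45% + 1.4487 × 7.40% = 13.17%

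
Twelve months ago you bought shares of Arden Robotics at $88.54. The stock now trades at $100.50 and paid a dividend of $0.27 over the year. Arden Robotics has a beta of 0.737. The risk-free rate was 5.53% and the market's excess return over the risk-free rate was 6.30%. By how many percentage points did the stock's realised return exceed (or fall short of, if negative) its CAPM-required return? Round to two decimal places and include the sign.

+3.64%

Realised HPR = (P1 + D1 − P0) / P0 = (100.50 + 0.27 − 88.54) / 88.54 = 12.23 / 88.54 = 13.8130%
CAPM required = R_f + β·MRP = 5.53% + 0.737 × 6.30% = 10.17310%
α = realised − required = 13.8130% − 10.17310% = +3.64%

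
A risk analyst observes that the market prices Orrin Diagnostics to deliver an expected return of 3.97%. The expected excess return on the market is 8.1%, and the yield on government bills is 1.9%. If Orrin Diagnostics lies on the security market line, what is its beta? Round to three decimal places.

β = (E(R) − R_f) / MRP = (3.97% − 1.9%) / 8.1% = 2.07% / 8.1% = 0.256

0.256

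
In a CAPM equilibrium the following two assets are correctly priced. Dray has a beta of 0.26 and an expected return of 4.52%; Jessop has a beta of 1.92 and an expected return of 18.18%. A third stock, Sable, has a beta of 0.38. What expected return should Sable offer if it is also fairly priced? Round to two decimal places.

MRP (SML slope) = (18.18% − 4.52%) / (1.92 − 0.26) = 13.66% / 1.66 = 8.2289%
R_f (intercept) = 4.52% − 0.26 × 8.2289% = 2.3805%
E(R_Sable) = R_f + β × MRP = 2.3805% + 0.38 × 8.2289% = 5.51%

5.51%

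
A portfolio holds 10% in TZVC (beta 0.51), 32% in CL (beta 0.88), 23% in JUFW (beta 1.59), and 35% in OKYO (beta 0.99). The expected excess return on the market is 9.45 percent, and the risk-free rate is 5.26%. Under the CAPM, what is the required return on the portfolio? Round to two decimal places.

15.13%

β_P = Σ w_i β_i = 0.10×0.51 + 0.32×0.88 + 0.23×1.59 + 0.35×0.99 = 1.0448
E(R_P) = R_f + β_P × MRP = 5.26% + 1.0448 × 9.45% = 15.13%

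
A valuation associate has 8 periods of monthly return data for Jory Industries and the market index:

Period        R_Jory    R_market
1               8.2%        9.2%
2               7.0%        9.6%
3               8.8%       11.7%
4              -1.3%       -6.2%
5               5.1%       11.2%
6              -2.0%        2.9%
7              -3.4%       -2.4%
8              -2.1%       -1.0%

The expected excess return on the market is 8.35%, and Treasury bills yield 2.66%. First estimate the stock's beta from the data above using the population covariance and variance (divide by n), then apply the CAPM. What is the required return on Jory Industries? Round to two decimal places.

8.23%

Mean R_i = (8.2 + 7.0 + 8.8 − 1.3 + 5.1 − 2.0 − 3.4 − 2.1) / 8 = 2.5375%
Mean R_m = (9.2 + 9.6 + 11.7 − 6.2 + 11.2 + 2.9 − 2.4 − 1.0) / 8 = 4.3750%
Σ(R_i − R̄_i)(R_m − R̄_m) = 226.4275  ⇒  Cov = 226.4275 / 8 = 28.3034
Σ(R_m − R̄_m)² = 339.6150  ⇒  Var(R_m) = 339.6150 / 8 = 42.4519
β = Cov / Var(R_m) = 28.3034 / 42.4519 = 0.6667
E(R) = R_f + β × MRP = 2.66% + 0.6667 × 8.35% = 8.23%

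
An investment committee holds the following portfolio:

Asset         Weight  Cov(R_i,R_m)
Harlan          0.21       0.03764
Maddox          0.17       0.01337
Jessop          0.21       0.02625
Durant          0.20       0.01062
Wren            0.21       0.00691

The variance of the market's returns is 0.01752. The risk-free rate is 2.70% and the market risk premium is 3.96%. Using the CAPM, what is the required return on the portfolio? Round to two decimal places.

β_Harlan = 0.03764 / 0.01752 = 2.1484
β_Maddox = 0.01337 / 0.01752 = 0.7631
β_Jessop = 0.02625 / 0.01752 = 1.4983
β_Durant = 0.01062 / 0.01752 = 0.6062
β_Wren = 0.00691 / 0.01752 = 0.3944
β_P = Σ w_i β_i = 0.21×2.1484 + 0.17×0.7631 + 0.21×1.4983 + 0.20×0.6062 + 0.21×0.3944 = 1.0996
E(R_P) = R_f + β_P × MRP = 2.70% + 1.0996 × 3.96% = 7.05%

7.05%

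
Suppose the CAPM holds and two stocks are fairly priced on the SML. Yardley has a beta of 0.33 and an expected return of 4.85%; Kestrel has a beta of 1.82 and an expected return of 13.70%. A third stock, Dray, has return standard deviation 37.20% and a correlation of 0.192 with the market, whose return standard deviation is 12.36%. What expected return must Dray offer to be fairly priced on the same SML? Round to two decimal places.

6.32%

MRP = (13.70% − 4.85%) / (1.82 − 0.33) = 5.9396%
R_f = 4.85% − 0.33 × 5.9396% = 2.8899%
β_Dray = ρ·σ_i/σ_m = 0.192 × 37.20 / 12.36 = 0.5779
E(R_Dray) = R_f + β × MRP = 2.8899% + 0.5779 × 5.9396% = 6.32%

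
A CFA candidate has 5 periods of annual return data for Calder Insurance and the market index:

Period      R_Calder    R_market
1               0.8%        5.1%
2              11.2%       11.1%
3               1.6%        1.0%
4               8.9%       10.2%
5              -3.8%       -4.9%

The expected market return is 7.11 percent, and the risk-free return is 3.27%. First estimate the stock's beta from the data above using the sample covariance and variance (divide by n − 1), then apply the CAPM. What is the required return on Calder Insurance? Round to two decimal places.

6.64%

Mean R_i = (0.8 + 11.2 + 1.6 + 8.9 − 3.8) / 5 = 3.7400%
Mean R_m = (5.1 + 11.1 + 1.0 + 10.2 − 4.9) / 5 = 4.5000%
Σ(R_i − R̄_i)(R_m − R̄_m) = 155.2500  ⇒  Cov = 155.2500 / 4 = 38.8125
Σ(R_m − R̄_m)² = 177.0200  ⇒  Var(R_m) = 177.0200 / 4 = 44.2550
β = Cov / Var(R_m) = 38.8125 / 44.2550 = 0.8770
MRP = 7.11% − 3.27% = 3.84%
E(R) = R_f + β × MRP = 3.27% + 0.8770 × 3.84% = 6.64%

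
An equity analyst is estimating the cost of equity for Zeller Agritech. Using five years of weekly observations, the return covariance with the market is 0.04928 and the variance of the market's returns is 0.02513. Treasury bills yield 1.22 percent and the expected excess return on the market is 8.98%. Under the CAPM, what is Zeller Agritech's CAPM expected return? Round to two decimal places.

18.83%

β = Cov(R_i, R_m) / Var(R_m) = 0.04928 / 0.02513 = 1.9610
E(R) = R_f + β × MRP = 1.22% + 1.9610 × 8.98% = 18.83%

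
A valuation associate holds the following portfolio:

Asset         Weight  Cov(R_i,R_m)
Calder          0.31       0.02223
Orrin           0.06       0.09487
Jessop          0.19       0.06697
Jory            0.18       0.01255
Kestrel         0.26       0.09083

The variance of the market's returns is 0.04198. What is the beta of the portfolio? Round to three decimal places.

1.219

β_Calder = 0.02223 / 0.04198 = 0.5295
β_Orrin = 0.09487 / 0.04198 = 2.2599
β_Jessop = 0.06697 / 0.04198 = 1.5953
β_Jory = 0.01255 / 0.04198 = 0.2990
β_Kestrel = 0.09083 / 0.04198 = 2.1636
β_P = Σ w_i β_i = 0.31×0.5295 + 0.06×2.2599 + 0.19×1.5953 + 0.18×0.2990 + 0.26×2.1636 = 1.2192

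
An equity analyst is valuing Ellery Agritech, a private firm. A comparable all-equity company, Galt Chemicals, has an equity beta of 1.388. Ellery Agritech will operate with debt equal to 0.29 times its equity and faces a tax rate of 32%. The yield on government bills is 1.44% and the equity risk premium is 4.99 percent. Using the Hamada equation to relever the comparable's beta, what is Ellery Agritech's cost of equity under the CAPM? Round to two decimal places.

β_L = β_U × [1 + (1 − t)(D/E)] = 1.388 × [1 + (1 − 0.32) × 0.29]
    = 1.388 × [1 + 0.68 × 0.29] = 1.388 × 1.1972 = 1.6617
E(R) = R_f + β_L × MRP = 1.44% + 1.6617 × 4.99% = 9.73%

9.73%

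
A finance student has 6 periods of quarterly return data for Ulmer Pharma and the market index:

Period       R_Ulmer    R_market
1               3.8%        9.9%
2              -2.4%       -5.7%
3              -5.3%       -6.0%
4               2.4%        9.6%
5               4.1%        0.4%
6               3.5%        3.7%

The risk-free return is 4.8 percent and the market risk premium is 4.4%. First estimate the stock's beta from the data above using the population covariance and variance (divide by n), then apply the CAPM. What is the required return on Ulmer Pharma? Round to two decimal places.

Mean R_i = (3.8 − 2.4 − 5.3 + 2.4 + 4.1 + 3.5) / 6 = 1.0167%
Mean R_m = (9.9 − 5.7 − 6.0 + 9.6 + 0.4 + 3.7) / 6 = 1.9833%
Σ(R_i − R̄_i)(R_m − R̄_m) = 108.6317  ⇒  Cov = 108.6317 / 6 = 18.1053
Σ(R_m − R̄_m)² = 248.9083  ⇒  Var(R_m) = 248.9083 / 6 = 41.4847
β = Cov / Var(R_m) = 18.1053 / 41.4847 = 0.4364
E(R) = R_f + β × MRP = 4.8% + 0.4364 × 4.4% = 6.72%

6.72%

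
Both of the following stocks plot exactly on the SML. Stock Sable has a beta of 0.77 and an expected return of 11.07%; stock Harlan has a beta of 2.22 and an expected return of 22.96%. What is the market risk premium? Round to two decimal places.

Both satisfy E(R) = R_f + β·MRP, so the slope of the SML is
MRP = (22.96% − 11.07%) / (2.22 − 0.77) = 11.89% / 1.45 = 8.2000%

8.20%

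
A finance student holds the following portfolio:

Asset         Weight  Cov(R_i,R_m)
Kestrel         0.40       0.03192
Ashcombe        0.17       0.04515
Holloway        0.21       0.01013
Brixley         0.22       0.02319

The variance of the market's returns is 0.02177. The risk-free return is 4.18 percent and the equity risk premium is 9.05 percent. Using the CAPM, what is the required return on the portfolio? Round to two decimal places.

β_Kestrel = 0.03192 / 0.02177 = 1.4662
β_Ashcombe = 0.04515 / 0.02177 = 2.0740
β_Holloway = 0.01013 / 0.02177 = 0.4653
β_Brixley = 0.02319 / 0.02177 = 1.0652
β_P = Σ w_i β_i = 0.40×1.4662 + 0.17×2.0740 + 0.21×0.4653 + 0.22×1.0652 = 1.2711
E(R_P) = R_f + β_P × MRP = 4.18% + 1.2711 × 9.05% = 15.68%

15.68%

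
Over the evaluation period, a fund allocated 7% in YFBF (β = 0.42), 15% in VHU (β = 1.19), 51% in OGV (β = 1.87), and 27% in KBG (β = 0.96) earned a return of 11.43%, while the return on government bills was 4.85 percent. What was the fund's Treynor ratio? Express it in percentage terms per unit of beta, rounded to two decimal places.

4.63%

β_P = 0.07×0.42 + 0.15×1.19 + 0.51×1.87 + 0.27×0.96 = 1.4208
Treynor = (R_P − R_f) / β_P = (11.43% − 4.85%) / 1.4208 = 6.58% / 1.4208 = 4.63%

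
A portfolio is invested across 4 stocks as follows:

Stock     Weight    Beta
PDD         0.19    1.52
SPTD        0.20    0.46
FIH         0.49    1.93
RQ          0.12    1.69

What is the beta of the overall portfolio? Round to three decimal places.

β_P = Σ w_i β_i = 0.19×1.52 + 0.20×0.46 + 0.49×1.93 + 0.12×1.69 = 1.5293

1.529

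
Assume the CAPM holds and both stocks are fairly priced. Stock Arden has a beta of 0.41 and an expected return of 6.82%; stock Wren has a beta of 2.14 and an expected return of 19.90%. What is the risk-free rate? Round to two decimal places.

Both satisfy E(R) = R_f + β·MRP, so the slope of the SML is
MRP = (19.90% − 6.82%) / (2.14 − 0.41) = 13.08% / 1.73 = 7.5607%
R_f = E(R_Arden) − β_Arden·MRP = 6.82% − 0.41 × 7.5607% = 3.7201%

3.72%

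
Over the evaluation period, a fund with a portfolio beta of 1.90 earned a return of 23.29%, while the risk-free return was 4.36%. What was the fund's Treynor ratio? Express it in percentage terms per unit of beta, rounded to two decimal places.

Treynor = (R_P − R_f) / β_P = (23.29% − 4.36%) / 1.9000 = 18.93% / 1.9000 = 9.96%

9.96%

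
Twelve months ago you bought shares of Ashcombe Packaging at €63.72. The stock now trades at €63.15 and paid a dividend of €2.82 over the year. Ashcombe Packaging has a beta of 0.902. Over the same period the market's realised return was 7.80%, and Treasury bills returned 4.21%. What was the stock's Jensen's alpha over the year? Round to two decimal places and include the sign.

-3.92%

Realised HPR = (P1 + D1 − P0) / P0 = (63.15 + 2.82 − 63.72) / 63.72 = 2.25 / 63.72 = 3.5311%
MRP = 7.80% − 4.21% = 3.59%
CAPM required = R_f + β·MRP = 4.21% + 0.902 × 3.59% = 7.44818%
α = realised − required = 3.5311% − 7.44818% = -3.92%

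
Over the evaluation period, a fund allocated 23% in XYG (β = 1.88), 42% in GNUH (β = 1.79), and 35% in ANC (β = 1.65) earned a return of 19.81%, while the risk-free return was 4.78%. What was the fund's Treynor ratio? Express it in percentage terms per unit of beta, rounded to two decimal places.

8.53%

β_P = 0.23×1.88 + 0.42×1.79 + 0.35×1.65 = 1.7617
Treynor = (R_P − R_f) / β_P = (19.81% − 4.78%) / 1.7617 = 15.03% / 1.7617 = 8.53%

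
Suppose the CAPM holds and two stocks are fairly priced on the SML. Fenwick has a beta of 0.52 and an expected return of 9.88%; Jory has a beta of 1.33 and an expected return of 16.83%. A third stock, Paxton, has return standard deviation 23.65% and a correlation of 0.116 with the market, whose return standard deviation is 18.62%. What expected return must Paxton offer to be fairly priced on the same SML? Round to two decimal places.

MRP = (16.83% − 9.88%) / (1.33 − 0.52) = 8.5802%
R_f = 9.88% − 0.52 × 8.5802% = 5.4183%
β_Paxton = ρ·σ_i/σ_m = 0.116 × 23.65 / 18.62 = 0.1473
E(R_Paxton) = R_f + β × MRP = 5.4183% + 0.1473 × 8.5802% = 6.68%

6.68%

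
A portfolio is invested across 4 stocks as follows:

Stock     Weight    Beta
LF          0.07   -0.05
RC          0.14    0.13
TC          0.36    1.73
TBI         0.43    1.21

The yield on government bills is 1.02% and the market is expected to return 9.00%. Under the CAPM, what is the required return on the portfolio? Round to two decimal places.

10.26%

β_P = Σ w_i β_i = 0.07×-0.05 + 0.14×0.13 + 0.36×1.73 + 0.43×1.21 = 1.1578
MRP = 9.00% − 1.02% = 7.98%
E(R_P) = R_f + β_P × MRP = 1.02% + 1.1578 × 7.98% = 10.26%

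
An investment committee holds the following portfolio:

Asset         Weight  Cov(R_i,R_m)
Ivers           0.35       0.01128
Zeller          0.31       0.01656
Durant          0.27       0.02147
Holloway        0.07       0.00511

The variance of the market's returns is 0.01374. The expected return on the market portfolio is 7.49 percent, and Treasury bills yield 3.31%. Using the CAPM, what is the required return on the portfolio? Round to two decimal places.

β_Ivers = 0.01128 / 0.01374 = 0.8210
β_Zeller = 0.01656 / 0.01374 = 1.2052
β_Durant = 0.02147 / 0.01374 = 1.5626
β_Holloway = 0.00511 / 0.01374 = 0.3719
β_P = Σ w_i β_i = 0.35×0.8210 + 0.31×1.2052 + 0.27×1.5626 + 0.07×0.3719 = 1.1089
MRP = 7.49% − 3.31% = 4.18%
E(R_P) = R_f + β_P × MRP = 3.31% + 1.1089 × 4.18% = 7.95%

7.95%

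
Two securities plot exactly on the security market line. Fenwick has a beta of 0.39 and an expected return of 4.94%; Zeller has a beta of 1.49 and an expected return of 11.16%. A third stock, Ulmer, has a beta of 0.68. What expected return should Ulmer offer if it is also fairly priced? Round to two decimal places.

6.58%

MRP (SML slope) = (11.16% − 4.94%) / (1.49 − 0.39) = 6.22% / 1.10 = 5.6545%
R_f (intercept) = 4.94% − 0.39 × 5.6545% = 2.7347%
E(R_Ulmer) = R_f + β × MRP = 2.7347% + 0.68 × 5.6545% = 6.58%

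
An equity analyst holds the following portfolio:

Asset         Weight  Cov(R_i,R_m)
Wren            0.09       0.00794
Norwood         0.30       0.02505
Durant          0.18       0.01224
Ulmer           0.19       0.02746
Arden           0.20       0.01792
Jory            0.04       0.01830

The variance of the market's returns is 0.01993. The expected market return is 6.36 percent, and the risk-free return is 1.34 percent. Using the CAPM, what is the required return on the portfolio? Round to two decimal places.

β_Wren = 0.00794 / 0.01993 = 0.3984
β_Norwood = 0.02505 / 0.01993 = 1.2569
β_Durant = 0.01224 / 0.01993 = 0.6141
β_Ulmer = 0.02746 / 0.01993 = 1.3778
β_Arden = 0.01792 / 0.01993 = 0.8991
β_Jory = 0.01830 / 0.01993 = 0.9182
β_P = Σ w_i β_i = 0.09×0.3984 + 0.30×1.2569 + 0.18×0.6141 + 0.19×1.3778 + 0.20×0.8991 + 0.04×0.9182 = 1.0018
MRP = 6.36% − 1.34% = 5.02%
E(R_P) = R_f + β_P × MRP = 1.34% + 1.0018 × 5.02% = 6.37%

6.37%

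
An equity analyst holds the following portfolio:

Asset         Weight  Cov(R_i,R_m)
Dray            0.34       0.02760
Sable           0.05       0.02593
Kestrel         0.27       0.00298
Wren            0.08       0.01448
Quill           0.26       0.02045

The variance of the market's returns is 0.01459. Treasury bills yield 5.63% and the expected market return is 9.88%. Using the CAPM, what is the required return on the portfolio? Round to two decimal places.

β_Dray = 0.02760 / 0.01459 = 1.8917
β_Sable = 0.02593 / 0.01459 = 1.7772
β_Kestrel = 0.00298 / 0.01459 = 0.2042
β_Wren = 0.01448 / 0.01459 = 0.9925
β_Quill = 0.02045 / 0.01459 = 1.4016
β_P = Σ w_i β_i = 0.34×1.8917 + 0.05×1.7772 + 0.27×0.2042 + 0.08×0.9925 + 0.26×1.4016 = 1.2310
MRP = 9.88% − 5.63% = 4.25%
E(R_P) = R_f + β_P × MRP = 5.63% + 1.2310 × 4.25% = 10.86%

10.86%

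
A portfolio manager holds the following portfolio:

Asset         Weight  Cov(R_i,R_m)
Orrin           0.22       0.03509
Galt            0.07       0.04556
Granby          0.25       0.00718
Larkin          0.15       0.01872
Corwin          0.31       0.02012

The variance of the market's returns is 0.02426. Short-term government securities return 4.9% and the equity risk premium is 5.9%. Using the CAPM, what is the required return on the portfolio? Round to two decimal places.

β_Orrin = 0.03509 / 0.02426 = 1.4464
β_Galt = 0.04556 / 0.02426 = 1.8780
β_Granby = 0.00718 / 0.02426 = 0.2960
β_Larkin = 0.01872 / 0.02426 = 0.7716
β_Corwin = 0.02012 / 0.02426 = 0.8293
β_P = Σ w_i β_i = 0.22×1.4464 + 0.07×1.8780 + 0.25×0.2960 + 0.15×0.7716 + 0.31×0.8293 = 0.8965
E(R_P) = R_f + β_P × MRP = 4.9% + 0.8965 × 5.9% = 10.19%

10.19%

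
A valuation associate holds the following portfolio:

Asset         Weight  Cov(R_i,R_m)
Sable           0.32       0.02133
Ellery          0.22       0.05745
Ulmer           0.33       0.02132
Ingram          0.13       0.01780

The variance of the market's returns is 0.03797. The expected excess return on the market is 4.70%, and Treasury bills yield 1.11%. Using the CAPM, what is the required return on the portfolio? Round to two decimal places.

β_Sable = 0.02133 / 0.03797 = 0.5618
β_Ellery = 0.05745 / 0.03797 = 1.5130
β_Ulmer = 0.02132 / 0.03797 = 0.5615
β_Ingram = 0.01780 / 0.03797 = 0.4688
β_P = Σ w_i β_i = 0.32×0.5618 + 0.22×1.5130 + 0.33×0.5615 + 0.13×0.4688 = 0.7589
E(R_P) = R_f + β_P × MRP = 1.11% + 0.7589 × 4.70% = 4.68%

4.68%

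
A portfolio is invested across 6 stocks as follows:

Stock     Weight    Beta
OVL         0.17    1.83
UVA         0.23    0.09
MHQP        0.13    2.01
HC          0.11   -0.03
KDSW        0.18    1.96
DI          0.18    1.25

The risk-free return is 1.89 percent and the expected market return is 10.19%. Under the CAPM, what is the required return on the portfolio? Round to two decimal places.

11.58%

β_P = Σ w_i β_i = 0.17×1.83 + 0.23×0.09 + 0.13×2.01 + 0.11×-0.03 + 0.18×1.96 + 0.18×1.25 = 1.1676
MRP = 10.19% − 1.89% = 8.30%
E(R_P) = R_f + β_P × MRP = 1.89% + 1.1676 × 8.30% = 11.58%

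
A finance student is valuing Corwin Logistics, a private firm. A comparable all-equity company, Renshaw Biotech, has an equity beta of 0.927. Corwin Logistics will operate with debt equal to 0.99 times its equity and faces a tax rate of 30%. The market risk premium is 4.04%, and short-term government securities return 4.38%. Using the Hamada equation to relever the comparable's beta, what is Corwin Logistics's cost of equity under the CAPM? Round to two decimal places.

10.72%

β_L = β_U × [1 + (1 − t)(D/E)] = 0.927 × [1 + (1 − 0.30) × 0.99]
    = 0.927 × [1 + 0.70 × 0.99] = 0.927 × 1.6930 = 1.5694
E(R) = R_f + β_L × MRP = 4.38% + 1.5694 × 4.04% = 10.72%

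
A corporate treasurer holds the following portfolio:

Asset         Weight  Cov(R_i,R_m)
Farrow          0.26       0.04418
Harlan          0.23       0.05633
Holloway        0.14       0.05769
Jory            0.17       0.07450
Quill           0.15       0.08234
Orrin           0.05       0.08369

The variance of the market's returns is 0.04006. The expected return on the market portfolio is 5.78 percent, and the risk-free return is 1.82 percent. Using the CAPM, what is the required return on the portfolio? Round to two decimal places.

7.92%

β_Farrow = 0.04418 / 0.04006 = 1.1028
β_Harlan = 0.05633 / 0.04006 = 1.4061
β_Holloway = 0.05769 / 0.04006 = 1.4401
β_Jory = 0.07450 / 0.04006 = 1.8597
β_Quill = 0.08234 / 0.04006 = 2.0554
β_Orrin = 0.08369 / 0.04006 = 2.0891
β_P = Σ w_i β_i = 0.26×1.1028 + 0.23×1.4061 + 0.14×1.4401 + 0.17×1.8597 + 0.15×2.0554 + 0.05×2.0891 = 1.5407
MRP = 5.78% − 1.82% = 3.96%
E(R_P) = R_f + β_P × MRP = 1.82% + 1.5407 × 3.96% = 7.92%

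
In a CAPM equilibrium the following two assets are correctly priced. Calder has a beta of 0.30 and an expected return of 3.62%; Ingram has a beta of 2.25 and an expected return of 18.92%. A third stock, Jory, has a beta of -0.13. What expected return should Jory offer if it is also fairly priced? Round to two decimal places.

0.25%

MRP (SML slope) = (18.92% − 3.62%) / (2.25 − 0.30) = 15.30% / 1.95 = 7.8462%
R_f (intercept) = 3.62% − 0.30 × 7.8462% = 1.2661%
E(R_Jory) = R_f + β × MRP = 1.2661% + -0.13 × 7.8462% = 0.25%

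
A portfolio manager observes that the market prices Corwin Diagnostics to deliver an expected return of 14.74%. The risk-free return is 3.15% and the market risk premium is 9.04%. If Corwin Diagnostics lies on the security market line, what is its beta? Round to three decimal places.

1.282

β = (E(R) − R_f) / MRP = (14.74% − 3.15%) / 9.04% = 11.59% / 9.04% = 1.282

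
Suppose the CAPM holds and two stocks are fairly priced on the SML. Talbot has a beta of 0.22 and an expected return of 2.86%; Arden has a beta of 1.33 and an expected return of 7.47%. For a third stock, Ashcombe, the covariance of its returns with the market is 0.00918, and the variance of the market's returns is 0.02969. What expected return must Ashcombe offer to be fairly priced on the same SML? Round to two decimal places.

MRP = (7.47% − 2.86%) / (1.33 − 0.22) = 4.1532%
R_f = 2.86% − 0.22 × 4.1532% = 1.9463%
β_Ashcombe = Cov / Var(R_m) = 0.00918 / 0.02969 = 0.3092
E(R_Ashcombe) = R_f + β × MRP = 1.9463% + 0.3092 × 4.1532% = 3.23%

3.23%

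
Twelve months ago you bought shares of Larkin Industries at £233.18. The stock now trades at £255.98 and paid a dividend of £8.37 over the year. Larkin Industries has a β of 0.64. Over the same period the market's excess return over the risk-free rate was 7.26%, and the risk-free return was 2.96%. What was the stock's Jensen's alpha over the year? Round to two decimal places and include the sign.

Realised HPR = (P1 + D1 − P0) / P0 = (255.98 + 8.37 − 233.18) / 233.18 = 31.17 / 233.18 = 13.3674%
CAPM required = R_f + β·MRP = 2.96% + 0.64 × 7.26% = 7.6064%
α = realised − required = 13.3674% − 7.6064% = +5.76%

+5.76%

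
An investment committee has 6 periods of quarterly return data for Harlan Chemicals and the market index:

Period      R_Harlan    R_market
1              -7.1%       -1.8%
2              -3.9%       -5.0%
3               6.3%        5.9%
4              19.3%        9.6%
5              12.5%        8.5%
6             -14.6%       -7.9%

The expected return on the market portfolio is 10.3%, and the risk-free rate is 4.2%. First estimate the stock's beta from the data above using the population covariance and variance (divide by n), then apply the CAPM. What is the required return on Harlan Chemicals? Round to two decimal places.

14.32%

Mean R_i = (-7.1 − 3.9 + 6.3 + 19.3 + 12.5 − 14.6) / 6 = 2.0833%
Mean R_m = (-1.8 − 5.0 + 5.9 + 9.6 + 8.5 − 7.9) / 6 = 1.5500%
Σ(R_i − R̄_i)(R_m − R̄_m) = 456.9450  ⇒  Cov = 456.9450 / 6 = 76.1575
Σ(R_m − R̄_m)² = 275.4550  ⇒  Var(R_m) = 275.4550 / 6 = 45.9092
β = Cov / Var(R_m) = 76.1575 / 45.9092 = 1.6589
MRP = 10.3% − 4.2% = 6.10%
E(R) = R_f + β × MRP = 4.2% + 1.6589 × 6.1% = 14.32%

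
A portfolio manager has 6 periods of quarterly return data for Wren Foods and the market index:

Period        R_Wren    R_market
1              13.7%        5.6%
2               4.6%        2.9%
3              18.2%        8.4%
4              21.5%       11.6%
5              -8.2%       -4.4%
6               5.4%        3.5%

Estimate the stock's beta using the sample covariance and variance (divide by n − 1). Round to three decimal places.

1.962

Mean R_i = (13.7 + 4.6 + 18.2 + 21.5 − 8.2 + 5.4) / 6 = 9.2000%
Mean R_m = (5.6 + 2.9 + 8.4 + 11.6 − 4.4 + 3.5) / 6 = 4.6000%
Σ(R_i − R̄_i)(R_m − R̄_m) = 293.4000  ⇒  Cov = 293.4000 / 5 = 58.6800
Σ(R_m − R̄_m)² = 149.5400  ⇒  Var(R_m) = 149.5400 / 5 = 29.9080
β = Cov / Var(R_m) = 58.6800 / 29.9080 = 1.9620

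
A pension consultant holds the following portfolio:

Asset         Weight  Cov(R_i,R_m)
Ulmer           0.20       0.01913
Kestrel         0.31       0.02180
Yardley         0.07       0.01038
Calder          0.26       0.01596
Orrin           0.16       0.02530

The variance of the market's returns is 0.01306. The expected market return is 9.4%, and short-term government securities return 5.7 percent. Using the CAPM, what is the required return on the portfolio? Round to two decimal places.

11.23%

β_Ulmer = 0.01913 / 0.01306 = 1.4648
β_Kestrel = 0.02180 / 0.01306 = 1.6692
β_Yardley = 0.01038 / 0.01306 = 0.7948
β_Calder = 0.01596 / 0.01306 = 1.2221
β_Orrin = 0.02530 / 0.01306 = 1.9372
β_P = Σ w_i β_i = 0.20×1.4648 + 0.31×1.6692 + 0.07×0.7948 + 0.26×1.2221 + 0.16×1.9372 = 1.4937
MRP = 9.4% − 5.7% = 3.70%
E(R_P) = R_f + β_P × MRP = 5.7% + 1.4937 × 3.7% = 11.23%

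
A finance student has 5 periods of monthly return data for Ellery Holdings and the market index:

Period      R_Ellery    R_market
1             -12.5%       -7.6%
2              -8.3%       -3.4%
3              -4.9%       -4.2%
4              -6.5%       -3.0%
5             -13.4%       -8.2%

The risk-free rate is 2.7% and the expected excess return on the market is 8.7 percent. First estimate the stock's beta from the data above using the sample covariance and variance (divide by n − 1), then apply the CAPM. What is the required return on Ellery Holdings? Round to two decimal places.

Mean R_i = (-12.5 − 8.3 − 4.9 − 6.5 − 13.4) / 5 = -9.1200%
Mean R_m = (-7.6 − 3.4 − 4.2 − 3.0 − 8.2) / 5 = -5.2800%
Σ(R_i − R̄_i)(R_m − R̄_m) = 32.4120  ⇒  Cov = 32.4120 / 4 = 8.1030
Σ(R_m − R̄_m)² = 23.8080  ⇒  Var(R_m) = 23.8080 / 4 = 5.9520
β = Cov / Var(R_m) = 8.1030 / 5.9520 = 1.3614
E(R) = R_f + β × MRP = 2.7% + 1.3614 × 8.7% = 14.54%

14.54%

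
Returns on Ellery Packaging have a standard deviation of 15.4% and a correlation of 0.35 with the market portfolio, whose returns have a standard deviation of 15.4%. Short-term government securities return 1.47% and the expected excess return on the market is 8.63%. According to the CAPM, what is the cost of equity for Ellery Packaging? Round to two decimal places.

β = ρ × σ_i / σ_m = 0.35 × 15.4% / 15.4% = 0.3500
E(R) = 1.47% + 0.3500 × 8.63% = 4.49%

4.49%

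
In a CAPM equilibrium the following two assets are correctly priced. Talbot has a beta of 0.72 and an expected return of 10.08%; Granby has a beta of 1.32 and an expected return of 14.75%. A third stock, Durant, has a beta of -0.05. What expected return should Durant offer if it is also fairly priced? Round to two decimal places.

MRP (SML slope) = (14.75% − 10.08%) / (1.32 − 0.72) = 4.67% / 0.60 = 7.7833%
R_f (intercept) = 10.08% − 0.72 × 7.7833% = 4.4760%
E(R_Durant) = R_f + β × MRP = 4.4760% + -0.05 × 7.7833% = 4.09%

4.09%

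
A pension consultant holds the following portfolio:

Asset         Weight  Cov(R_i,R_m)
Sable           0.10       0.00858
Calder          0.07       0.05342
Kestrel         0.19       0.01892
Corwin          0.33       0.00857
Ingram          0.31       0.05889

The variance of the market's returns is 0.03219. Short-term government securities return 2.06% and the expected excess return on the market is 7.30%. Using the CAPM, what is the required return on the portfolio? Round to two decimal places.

β_Sable = 0.00858 / 0.03219 = 0.2665
β_Calder = 0.05342 / 0.03219 = 1.6595
β_Kestrel = 0.01892 / 0.03219 = 0.5878
β_Corwin = 0.00857 / 0.03219 = 0.2662
β_Ingram = 0.05889 / 0.03219 = 1.8295
β_P = Σ w_i β_i = 0.10×0.2665 + 0.07×1.6595 + 0.19×0.5878 + 0.33×0.2662 + 0.31×1.8295 = 0.9095
E(R_P) = R_f + β_P × MRP = 2.06% + 0.9095 × 7.30% = 8.70%

8.70%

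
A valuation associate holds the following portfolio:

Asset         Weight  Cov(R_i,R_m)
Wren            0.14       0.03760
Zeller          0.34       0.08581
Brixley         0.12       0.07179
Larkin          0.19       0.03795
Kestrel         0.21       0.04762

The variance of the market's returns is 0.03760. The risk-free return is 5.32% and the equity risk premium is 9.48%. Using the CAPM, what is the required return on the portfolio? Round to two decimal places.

20.51%

β_Wren = 0.03760 / 0.03760 = 1.0000
β_Zeller = 0.08581 / 0.03760 = 2.2822
β_Brixley = 0.07179 / 0.03760 = 1.9093
β_Larkin = 0.03795 / 0.03760 = 1.0093
β_Kestrel = 0.04762 / 0.03760 = 1.2665
β_P = Σ w_i β_i = 0.14×1.0000 + 0.34×2.2822 + 0.12×1.9093 + 0.19×1.0093 + 0.21×1.2665 = 1.6028
E(R_P) = R_f + β_P × MRP = 5.32% + 1.6028 × 9.48% = 20.51%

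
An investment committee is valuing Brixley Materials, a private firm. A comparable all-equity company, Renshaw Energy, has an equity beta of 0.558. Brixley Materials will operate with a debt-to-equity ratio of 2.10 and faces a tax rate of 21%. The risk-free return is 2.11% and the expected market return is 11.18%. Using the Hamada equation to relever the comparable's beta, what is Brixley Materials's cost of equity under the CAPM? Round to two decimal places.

β_L = β_U × [1 + (1 − t)(D/E)] = 0.558 × [1 + (1 − 0.21) × 2.10]
    = 0.558 × [1 + 0.79 × 2.10] = 0.558 × 2.6590 = 1.4837
MRP = 11.18% − 2.11% = 9.07%
E(R) = R_f + β_L × MRP = 2.11% + 1.4837 × 9.07% = 15.57%

15.57%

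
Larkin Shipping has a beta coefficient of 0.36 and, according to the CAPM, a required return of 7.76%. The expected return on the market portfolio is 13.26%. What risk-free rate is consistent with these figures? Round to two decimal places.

4.67%

E(R) = R_f + β(E(R_m) − R_f) = R_f(1 − β) + β·E(R_m)
7.76% = R_f × (1 − 0.36) + 0.36 × 13.26%
7.76% = R_f × 0.64 + 4.7736%
R_f = (7.76% − 4.7736%) / 0.64 = 4.67%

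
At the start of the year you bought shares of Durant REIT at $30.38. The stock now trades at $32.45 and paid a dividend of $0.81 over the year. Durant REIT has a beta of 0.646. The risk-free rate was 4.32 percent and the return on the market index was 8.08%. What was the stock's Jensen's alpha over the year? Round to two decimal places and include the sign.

+2.73%

Realised HPR = (P1 + D1 − P0) / P0 = (32.45 + 0.81 − 30.38) / 30.38 = 2.88 / 30.38 = 9.4799%
MRP = 8.08% − 4.32% = 3.76%
CAPM required = R_f + β·MRP = 4.32% + 0.646 × 3.76% = 6.74896%
α = realised − required = 9.4799% − 6.74896% = +2.73%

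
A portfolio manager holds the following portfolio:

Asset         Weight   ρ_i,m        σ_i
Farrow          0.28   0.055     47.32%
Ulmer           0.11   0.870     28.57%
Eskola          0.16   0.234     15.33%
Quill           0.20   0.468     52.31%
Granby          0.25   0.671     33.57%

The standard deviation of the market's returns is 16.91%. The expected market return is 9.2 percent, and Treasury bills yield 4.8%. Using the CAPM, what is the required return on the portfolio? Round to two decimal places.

β_Farrow = 0.055 × 47.32% / 16.91% = 0.1539
β_Ulmer = 0.870 × 28.57% / 16.91% = 1.4699
β_Eskola = 0.234 × 15.33% / 16.91% = 0.2121
β_Quill = 0.468 × 52.31% / 16.91% = 1.4477
β_Granby = 0.671 × 33.57% / 16.91% = 1.3321
β_P = Σ w_i β_i = 0.28×0.1539 + 0.11×1.4699 + 0.16×0.2121 + 0.20×1.4477 + 0.25×1.3321 = 0.8613
MRP = 9.2% − 4.8% = 4.40%
E(R_P) = R_f + β_P × MRP = 4.8% + 0.8613 × 4.4% = 8.59%

8.59%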